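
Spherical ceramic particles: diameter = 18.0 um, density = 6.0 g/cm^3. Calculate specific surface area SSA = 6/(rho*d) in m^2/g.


SSA = 6 / (6.0 * 18.0) = 0.056 m^2/g

0.056


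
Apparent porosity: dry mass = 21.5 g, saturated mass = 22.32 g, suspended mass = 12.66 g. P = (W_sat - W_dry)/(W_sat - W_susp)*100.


P = (22.32 - 21.5) / (22.32 - 12.66) * 100 = 0.82 / 9.66 * 100 = 8.5%

8.5


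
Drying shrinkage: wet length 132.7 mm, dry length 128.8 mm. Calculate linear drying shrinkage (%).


DS = (132.7 - 128.8) / 132.7 * 100 = 2.94%

2.94


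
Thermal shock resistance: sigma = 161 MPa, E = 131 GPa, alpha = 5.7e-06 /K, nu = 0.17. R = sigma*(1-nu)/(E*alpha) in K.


R = 161*(1-0.17)/(131*1000*5.7e-06) = 179 K

179


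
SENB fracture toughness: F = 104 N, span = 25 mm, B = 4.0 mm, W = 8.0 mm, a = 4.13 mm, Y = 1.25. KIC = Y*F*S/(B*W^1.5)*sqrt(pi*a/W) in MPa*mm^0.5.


KIC = 1.25*104*25/(4.0*8.0^1.5)*sqrt(pi*4.13/8.0) = 45.73

45.73


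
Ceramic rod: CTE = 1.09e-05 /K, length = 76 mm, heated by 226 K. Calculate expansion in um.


dL = 1.09e-05 * 76 * 226 * 1000 = 187.218 um

187.218


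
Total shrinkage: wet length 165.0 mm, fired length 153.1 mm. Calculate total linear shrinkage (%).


TS = (165.0 - 153.1) / 165.0 * 100 = 7.21%

7.21


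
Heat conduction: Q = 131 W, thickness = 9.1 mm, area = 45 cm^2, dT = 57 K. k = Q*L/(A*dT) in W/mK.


k = 131*9.1/1000/(45/10000*57) = 4.65 W/mK

4.65


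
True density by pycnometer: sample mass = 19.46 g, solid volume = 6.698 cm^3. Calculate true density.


TD = 19.46 / 6.698 = 2.905 g/cm^3

2.905


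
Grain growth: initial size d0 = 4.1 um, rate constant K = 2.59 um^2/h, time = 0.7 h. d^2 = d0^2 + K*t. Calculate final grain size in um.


d^2 = 4.1^2 + 2.59*0.7 = 18.623
d = sqrt(18.623) = 4.32 um

4.32


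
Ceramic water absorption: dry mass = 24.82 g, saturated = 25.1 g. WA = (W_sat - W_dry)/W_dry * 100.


WA = (25.1 - 24.82) / 24.82 * 100 = 1.13%

1.13


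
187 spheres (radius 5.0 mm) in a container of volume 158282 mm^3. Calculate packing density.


V_sphere = 4/3*pi*5.0^3 = 523.5988 mm^3
Total V = 187*523.5988 = 97912.9756 mm^3
PD = 97912.9756 / 158282 = 0.619

0.619


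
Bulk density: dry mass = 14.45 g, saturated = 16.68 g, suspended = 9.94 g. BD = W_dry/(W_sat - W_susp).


BD = 14.45 / (16.68 - 9.94) = 14.45 / 6.74 = 2.144 g/cm^3

2.144


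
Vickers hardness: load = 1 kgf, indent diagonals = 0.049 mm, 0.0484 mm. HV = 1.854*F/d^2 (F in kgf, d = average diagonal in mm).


d_avg = (0.049+0.0484)/2 = 0.0487 mm
HV = 1.854*1/0.0487^2 = 782

782


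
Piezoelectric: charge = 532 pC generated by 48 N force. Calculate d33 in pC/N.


d33 = 532 / 48 = 11.1 pC/N

11.1


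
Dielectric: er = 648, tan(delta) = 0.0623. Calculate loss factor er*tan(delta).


Loss = 648 * 0.0623 = 40.37

40.37


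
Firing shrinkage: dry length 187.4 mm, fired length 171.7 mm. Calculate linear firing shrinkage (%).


FS = (187.4 - 171.7) / 187.4 * 100 = 8.38%

8.38


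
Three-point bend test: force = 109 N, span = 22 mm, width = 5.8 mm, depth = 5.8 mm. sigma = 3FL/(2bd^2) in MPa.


sigma = 3*109*22/(2*5.8*5.8^2) = 18.4 MPa

18.4


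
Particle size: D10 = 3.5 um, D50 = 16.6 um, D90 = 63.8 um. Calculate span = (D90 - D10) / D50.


Span = (63.8 - 3.5) / 16.6 = 60.3 / 16.6 = 3.633

3.633


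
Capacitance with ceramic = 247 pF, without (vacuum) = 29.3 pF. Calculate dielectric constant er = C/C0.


er = 247 / 29.3 = 8.43

8.43


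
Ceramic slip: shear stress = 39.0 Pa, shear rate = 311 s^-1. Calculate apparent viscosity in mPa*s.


eta = tau/gamma * 1000 = 39.0/311 * 1000 = 125.4 mPa*s

125.4


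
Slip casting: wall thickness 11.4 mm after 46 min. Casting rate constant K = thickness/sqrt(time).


K = 11.4 / sqrt(46) = 11.4 / 6.7823 = 1.681 mm/min^0.5

1.681


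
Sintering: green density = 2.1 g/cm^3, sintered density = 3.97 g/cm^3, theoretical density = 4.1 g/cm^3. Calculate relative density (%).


Relative = 3.97 / 4.1 * 100 = 96.8%

96.8


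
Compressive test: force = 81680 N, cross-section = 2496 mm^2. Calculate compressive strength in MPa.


CS = 81680 / 2496 = 32.7 MPa

32.7


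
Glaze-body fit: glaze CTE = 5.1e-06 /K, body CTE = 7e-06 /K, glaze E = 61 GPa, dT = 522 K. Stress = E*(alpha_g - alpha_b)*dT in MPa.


Stress = 61*1000*(5.1e-06 - 7e-06)*522 = -60.5 MPa

-60.5


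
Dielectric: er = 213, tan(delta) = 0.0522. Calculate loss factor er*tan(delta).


Loss = 213 * 0.0522 = 11.119

11.119


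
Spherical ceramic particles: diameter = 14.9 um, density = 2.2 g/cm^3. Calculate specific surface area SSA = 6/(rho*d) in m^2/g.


SSA = 6 / (2.2 * 14.9) = 0.183 m^2/g

0.183


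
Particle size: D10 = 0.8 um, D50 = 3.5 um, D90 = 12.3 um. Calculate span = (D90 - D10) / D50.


Span = (12.3 - 0.8) / 3.5 = 11.5 / 3.5 = 3.286

3.286


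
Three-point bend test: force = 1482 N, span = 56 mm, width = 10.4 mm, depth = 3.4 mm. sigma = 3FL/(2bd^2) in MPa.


sigma = 3*1482*56/(2*10.4*3.4^2) = 1035.5 MPa

1035.5


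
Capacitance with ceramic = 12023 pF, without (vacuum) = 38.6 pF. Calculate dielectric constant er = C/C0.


er = 12023 / 38.6 = 311.48

311.48


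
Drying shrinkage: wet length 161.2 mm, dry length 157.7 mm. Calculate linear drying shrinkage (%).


DS = (161.2 - 157.7) / 161.2 * 100 = 2.17%

2.17


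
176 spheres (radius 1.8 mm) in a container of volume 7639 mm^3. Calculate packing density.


V_sphere = 4/3*pi*1.8^3 = 24.429 mm^3
Total V = 176*24.429 = 4299.504 mm^3
PD = 4299.504 / 7639 = 0.563

0.563


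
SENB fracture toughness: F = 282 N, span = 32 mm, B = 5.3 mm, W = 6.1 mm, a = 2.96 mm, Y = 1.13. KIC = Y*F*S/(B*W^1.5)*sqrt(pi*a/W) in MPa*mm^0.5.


KIC = 1.13*282*32/(5.3*6.1^1.5)*sqrt(pi*2.96/6.1) = 157.67

157.67


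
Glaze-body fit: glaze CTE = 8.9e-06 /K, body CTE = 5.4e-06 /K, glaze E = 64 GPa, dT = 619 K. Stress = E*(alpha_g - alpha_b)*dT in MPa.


Stress = 64*1000*(8.9e-06 - 5.4e-06)*619 = 138.7 MPa

138.7


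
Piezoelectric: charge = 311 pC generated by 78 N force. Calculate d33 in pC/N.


d33 = 311 / 78 = 4.0 pC/N

4.0


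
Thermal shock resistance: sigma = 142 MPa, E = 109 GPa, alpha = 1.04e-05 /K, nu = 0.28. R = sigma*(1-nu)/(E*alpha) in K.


R = 142*(1-0.28)/(109*1000*1.04e-05) = 90 K

90


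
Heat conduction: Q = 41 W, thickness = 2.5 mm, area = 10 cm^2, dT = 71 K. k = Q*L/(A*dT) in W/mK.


k = 41*2.5/1000/(10/10000*71) = 1.44 W/mK

1.44


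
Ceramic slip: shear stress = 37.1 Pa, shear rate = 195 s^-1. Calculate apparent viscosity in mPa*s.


eta = tau/gamma * 1000 = 37.1/195 * 1000 = 190.3 mPa*s

190.3


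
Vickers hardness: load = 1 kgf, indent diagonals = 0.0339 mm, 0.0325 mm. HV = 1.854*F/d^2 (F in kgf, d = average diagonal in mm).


d_avg = (0.0339+0.0325)/2 = 0.0332 mm
HV = 1.854*1/0.0332^2 = 1682

1682


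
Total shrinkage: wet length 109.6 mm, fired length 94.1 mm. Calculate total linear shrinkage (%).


TS = (109.6 - 94.1) / 109.6 * 100 = 14.14%

14.14


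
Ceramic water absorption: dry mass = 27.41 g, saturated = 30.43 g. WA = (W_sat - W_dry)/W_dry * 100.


WA = (30.43 - 27.41) / 27.41 * 100 = 11.02%

11.02


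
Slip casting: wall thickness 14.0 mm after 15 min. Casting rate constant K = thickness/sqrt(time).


K = 14.0 / sqrt(15) = 14.0 / 3.873 = 3.615 mm/min^0.5

3.615


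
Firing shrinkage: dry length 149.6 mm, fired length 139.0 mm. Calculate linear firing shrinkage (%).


FS = (149.6 - 139.0) / 149.6 * 100 = 7.09%

7.09


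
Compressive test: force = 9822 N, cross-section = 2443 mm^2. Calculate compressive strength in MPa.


CS = 9822 / 2443 = 4.0 MPa

4.0


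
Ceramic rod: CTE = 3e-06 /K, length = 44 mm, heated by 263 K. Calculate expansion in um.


dL = 3e-06 * 44 * 263 * 1000 = 34.716 um

34.716


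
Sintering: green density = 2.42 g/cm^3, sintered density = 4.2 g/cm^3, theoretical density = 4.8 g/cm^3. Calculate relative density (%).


Relative = 4.2 / 4.8 * 100 = 87.5%

87.5


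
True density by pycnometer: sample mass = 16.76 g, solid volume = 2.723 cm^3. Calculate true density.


TD = 16.76 / 2.723 = 6.155 g/cm^3

6.155


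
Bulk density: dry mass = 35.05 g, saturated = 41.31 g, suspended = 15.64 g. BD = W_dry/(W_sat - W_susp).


BD = 35.05 / (41.31 - 15.64) = 35.05 / 25.67 = 1.365 g/cm^3

1.365


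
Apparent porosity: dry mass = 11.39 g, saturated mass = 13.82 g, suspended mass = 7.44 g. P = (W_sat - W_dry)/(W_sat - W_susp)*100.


P = (13.82 - 11.39) / (13.82 - 7.44) * 100 = 2.43 / 6.38 * 100 = 38.1%

38.1


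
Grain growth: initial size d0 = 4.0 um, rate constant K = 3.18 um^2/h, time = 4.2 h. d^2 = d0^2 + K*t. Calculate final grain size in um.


d^2 = 4.0^2 + 3.18*4.2 = 29.356
d = sqrt(29.356) = 5.42 um

5.42


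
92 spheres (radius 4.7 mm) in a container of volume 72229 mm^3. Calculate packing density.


V_sphere = 4/3*pi*4.7^3 = 434.8928 mm^3
Total V = 92*434.8928 = 40010.1376 mm^3
PD = 40010.1376 / 72229 = 0.554

0.554


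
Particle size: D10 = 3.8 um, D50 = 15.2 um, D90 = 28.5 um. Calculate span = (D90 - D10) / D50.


Span = (28.5 - 3.8) / 15.2 = 24.7 / 15.2 = 1.625

1.625


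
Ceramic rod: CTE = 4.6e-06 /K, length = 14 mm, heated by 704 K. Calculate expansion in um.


dL = 4.6e-06 * 14 * 704 * 1000 = 45.338 um

45.338


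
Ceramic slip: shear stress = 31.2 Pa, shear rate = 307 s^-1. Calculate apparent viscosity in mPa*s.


eta = tau/gamma * 1000 = 31.2/307 * 1000 = 101.6 mPa*s

101.6


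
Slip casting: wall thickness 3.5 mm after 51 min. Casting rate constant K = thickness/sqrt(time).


K = 3.5 / sqrt(51) = 3.5 / 7.1414 = 0.49 mm/min^0.5

0.49


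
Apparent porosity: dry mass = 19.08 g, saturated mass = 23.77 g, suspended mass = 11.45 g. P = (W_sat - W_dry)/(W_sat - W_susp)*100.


P = (23.77 - 19.08) / (23.77 - 11.45) * 100 = 4.69 / 12.32 * 100 = 38.1%

38.1


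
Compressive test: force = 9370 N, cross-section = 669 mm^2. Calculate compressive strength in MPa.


CS = 9370 / 669 = 14.0 MPa

14.0


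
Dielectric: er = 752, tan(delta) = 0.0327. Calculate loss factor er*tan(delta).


Loss = 752 * 0.0327 = 24.59

24.59


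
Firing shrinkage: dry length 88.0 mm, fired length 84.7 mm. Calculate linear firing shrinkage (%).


FS = (88.0 - 84.7) / 88.0 * 100 = 3.75%

3.75


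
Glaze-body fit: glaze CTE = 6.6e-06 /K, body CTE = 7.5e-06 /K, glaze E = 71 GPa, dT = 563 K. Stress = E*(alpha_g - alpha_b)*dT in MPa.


Stress = 71*1000*(6.6e-06 - 7.5e-06)*563 = -36.0 MPa

-36.0


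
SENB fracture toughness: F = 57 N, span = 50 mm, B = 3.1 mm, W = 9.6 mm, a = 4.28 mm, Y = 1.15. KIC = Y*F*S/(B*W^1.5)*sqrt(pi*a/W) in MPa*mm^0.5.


KIC = 1.15*57*50/(3.1*9.6^1.5)*sqrt(pi*4.28/9.6) = 42.07

42.07


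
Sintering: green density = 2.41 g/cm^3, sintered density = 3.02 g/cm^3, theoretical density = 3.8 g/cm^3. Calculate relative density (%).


Relative = 3.02 / 3.8 * 100 = 79.5%

79.5


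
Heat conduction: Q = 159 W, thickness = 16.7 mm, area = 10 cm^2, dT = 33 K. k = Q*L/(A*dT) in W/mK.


k = 159*16.7/1000/(10/10000*33) = 80.46 W/mK

80.46


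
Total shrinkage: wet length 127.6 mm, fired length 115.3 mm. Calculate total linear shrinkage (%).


TS = (127.6 - 115.3) / 127.6 * 100 = 9.64%

9.64


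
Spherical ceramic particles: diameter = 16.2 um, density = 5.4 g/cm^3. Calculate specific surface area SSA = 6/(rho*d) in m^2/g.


SSA = 6 / (5.4 * 16.2) = 0.069 m^2/g

0.069


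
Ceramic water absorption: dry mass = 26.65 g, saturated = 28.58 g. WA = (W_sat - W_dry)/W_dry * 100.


WA = (28.58 - 26.65) / 26.65 * 100 = 7.24%

7.24


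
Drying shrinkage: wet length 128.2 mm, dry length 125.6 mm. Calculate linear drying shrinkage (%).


DS = (128.2 - 125.6) / 128.2 * 100 = 2.03%

2.03


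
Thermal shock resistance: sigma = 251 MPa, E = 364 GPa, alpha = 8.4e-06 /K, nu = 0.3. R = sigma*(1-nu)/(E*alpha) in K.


R = 251*(1-0.3)/(364*1000*8.4e-06) = 57 K

57


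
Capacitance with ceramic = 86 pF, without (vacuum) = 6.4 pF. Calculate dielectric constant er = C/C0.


er = 86 / 6.4 = 13.44

13.44


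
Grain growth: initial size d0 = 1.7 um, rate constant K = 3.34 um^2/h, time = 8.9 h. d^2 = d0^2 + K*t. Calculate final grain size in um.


d^2 = 1.7^2 + 3.34*8.9 = 32.616
d = sqrt(32.616) = 5.71 um

5.71


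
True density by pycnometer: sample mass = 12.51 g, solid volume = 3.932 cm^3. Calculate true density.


TD = 12.51 / 3.932 = 3.182 g/cm^3

3.182


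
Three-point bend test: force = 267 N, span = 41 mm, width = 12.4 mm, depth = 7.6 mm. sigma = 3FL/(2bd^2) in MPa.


sigma = 3*267*41/(2*12.4*7.6^2) = 22.9 MPa

22.9


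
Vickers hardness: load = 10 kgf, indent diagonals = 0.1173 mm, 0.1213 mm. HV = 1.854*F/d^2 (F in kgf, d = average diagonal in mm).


d_avg = (0.1173+0.1213)/2 = 0.1193 mm
HV = 1.854*10/0.1193^2 = 1303

1303


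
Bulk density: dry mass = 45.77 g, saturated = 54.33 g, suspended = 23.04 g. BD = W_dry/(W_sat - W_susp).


BD = 45.77 / (54.33 - 23.04) = 45.77 / 31.29 = 1.463 g/cm^3

1.463


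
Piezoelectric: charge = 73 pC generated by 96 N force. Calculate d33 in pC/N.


d33 = 73 / 96 = 0.8 pC/N

0.8


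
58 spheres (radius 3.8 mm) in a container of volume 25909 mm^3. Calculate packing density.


V_sphere = 4/3*pi*3.8^3 = 229.8473 mm^3
Total V = 58*229.8473 = 13331.1434 mm^3
PD = 13331.1434 / 25909 = 0.515

0.515


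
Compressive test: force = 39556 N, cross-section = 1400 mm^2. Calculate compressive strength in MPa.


CS = 39556 / 1400 = 28.3 MPa

28.3


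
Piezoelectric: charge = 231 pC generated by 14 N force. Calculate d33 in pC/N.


d33 = 231 / 14 = 16.5 pC/N

16.5


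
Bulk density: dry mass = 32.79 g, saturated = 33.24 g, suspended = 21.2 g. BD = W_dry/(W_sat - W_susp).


BD = 32.79 / (33.24 - 21.2) = 32.79 / 12.04 = 2.723 g/cm^3

2.723


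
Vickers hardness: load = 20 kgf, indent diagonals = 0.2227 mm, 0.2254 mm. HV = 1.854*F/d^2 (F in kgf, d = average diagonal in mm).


d_avg = (0.2227+0.2254)/2 = 0.22405 mm
HV = 1.854*20/0.22405^2 = 739

739


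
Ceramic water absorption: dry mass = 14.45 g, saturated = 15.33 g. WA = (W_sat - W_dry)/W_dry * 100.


WA = (15.33 - 14.45) / 14.45 * 100 = 6.09%

6.09


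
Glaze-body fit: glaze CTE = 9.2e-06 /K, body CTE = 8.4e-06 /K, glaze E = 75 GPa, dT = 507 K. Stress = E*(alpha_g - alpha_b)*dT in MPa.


Stress = 75*1000*(9.2e-06 - 8.4e-06)*507 = 30.4 MPa

30.4


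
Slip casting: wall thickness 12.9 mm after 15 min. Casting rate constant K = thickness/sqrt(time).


K = 12.9 / sqrt(15) = 12.9 / 3.873 = 3.331 mm/min^0.5

3.331


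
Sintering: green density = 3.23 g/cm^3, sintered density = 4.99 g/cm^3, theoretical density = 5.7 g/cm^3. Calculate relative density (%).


Relative = 4.99 / 5.7 * 100 = 87.5%

87.5


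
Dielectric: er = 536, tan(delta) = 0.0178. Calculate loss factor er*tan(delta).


Loss = 536 * 0.0178 = 9.541

9.541


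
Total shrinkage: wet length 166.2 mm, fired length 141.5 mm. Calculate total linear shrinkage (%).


TS = (166.2 - 141.5) / 166.2 * 100 = 14.86%

14.86


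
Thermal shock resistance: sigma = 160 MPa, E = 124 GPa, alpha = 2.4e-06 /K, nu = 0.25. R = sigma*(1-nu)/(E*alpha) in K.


R = 160*(1-0.25)/(124*1000*2.4e-06) = 403 K

403


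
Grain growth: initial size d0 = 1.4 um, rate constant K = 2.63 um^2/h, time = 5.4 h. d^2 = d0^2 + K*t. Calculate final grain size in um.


d^2 = 1.4^2 + 2.63*5.4 = 16.162
d = sqrt(16.162) = 4.02 um

4.02


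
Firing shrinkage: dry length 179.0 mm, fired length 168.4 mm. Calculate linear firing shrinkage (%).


FS = (179.0 - 168.4) / 179.0 * 100 = 5.92%

5.92


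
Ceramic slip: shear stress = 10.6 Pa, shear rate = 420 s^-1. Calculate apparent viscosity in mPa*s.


eta = tau/gamma * 1000 = 10.6/420 * 1000 = 25.2 mPa*s

25.2


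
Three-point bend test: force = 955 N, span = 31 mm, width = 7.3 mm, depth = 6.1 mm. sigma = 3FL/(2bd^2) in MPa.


sigma = 3*955*31/(2*7.3*6.1^2) = 163.5 MPa

163.5


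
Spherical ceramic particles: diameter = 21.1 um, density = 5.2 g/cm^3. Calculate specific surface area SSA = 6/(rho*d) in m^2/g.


SSA = 6 / (5.2 * 21.1) = 0.055 m^2/g

0.055


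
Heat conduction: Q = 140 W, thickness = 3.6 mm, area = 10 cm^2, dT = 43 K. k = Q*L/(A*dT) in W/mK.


k = 140*3.6/1000/(10/10000*43) = 11.72 W/mK

11.72


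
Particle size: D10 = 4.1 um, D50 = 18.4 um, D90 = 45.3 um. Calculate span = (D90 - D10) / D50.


Span = (45.3 - 4.1) / 18.4 = 41.2 / 18.4 = 2.239

2.239


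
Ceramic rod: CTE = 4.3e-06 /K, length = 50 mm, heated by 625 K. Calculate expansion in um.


dL = 4.3e-06 * 50 * 625 * 1000 = 134.375 um

134.375


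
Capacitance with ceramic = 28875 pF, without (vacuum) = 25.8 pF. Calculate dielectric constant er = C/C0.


er = 28875 / 25.8 = 1119.19

1119.19


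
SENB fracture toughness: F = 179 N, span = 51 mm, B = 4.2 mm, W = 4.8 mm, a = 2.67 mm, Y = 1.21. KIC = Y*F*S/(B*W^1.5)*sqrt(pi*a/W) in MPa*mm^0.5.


KIC = 1.21*179*51/(4.2*4.8^1.5)*sqrt(pi*2.67/4.8) = 330.6

330.6


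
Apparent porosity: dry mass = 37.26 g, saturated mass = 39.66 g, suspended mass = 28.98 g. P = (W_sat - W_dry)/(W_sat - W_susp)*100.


P = (39.66 - 37.26) / (39.66 - 28.98) * 100 = 2.4 / 10.68 * 100 = 22.5%

22.5


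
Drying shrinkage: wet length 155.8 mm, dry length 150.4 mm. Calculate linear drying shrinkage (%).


DS = (155.8 - 150.4) / 155.8 * 100 = 3.47%

3.47


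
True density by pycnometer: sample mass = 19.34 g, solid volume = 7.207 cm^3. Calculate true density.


TD = 19.34 / 7.207 = 2.684 g/cm^3

2.684


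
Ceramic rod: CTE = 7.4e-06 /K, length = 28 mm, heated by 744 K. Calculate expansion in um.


dL = 7.4e-06 * 28 * 744 * 1000 = 154.157 um

154.157


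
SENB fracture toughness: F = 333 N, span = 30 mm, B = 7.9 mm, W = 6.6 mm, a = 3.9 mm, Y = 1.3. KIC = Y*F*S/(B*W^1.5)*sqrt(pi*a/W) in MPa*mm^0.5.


KIC = 1.3*333*30/(7.9*6.6^1.5)*sqrt(pi*3.9/6.6) = 132.1

132.1


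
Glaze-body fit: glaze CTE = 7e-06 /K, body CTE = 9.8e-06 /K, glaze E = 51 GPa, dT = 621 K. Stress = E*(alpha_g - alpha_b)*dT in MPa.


Stress = 51*1000*(7e-06 - 9.8e-06)*621 = -88.7 MPa

-88.7


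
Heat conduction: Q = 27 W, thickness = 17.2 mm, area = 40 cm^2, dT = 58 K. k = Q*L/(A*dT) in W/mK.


k = 27*17.2/1000/(40/10000*58) = 2.0 W/mK

2.0


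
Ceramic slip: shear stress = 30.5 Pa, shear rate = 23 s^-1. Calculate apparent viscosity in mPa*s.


eta = tau/gamma * 1000 = 30.5/23 * 1000 = 1326.1 mPa*s

1326.1


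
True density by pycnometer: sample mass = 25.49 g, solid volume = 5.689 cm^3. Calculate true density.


TD = 25.49 / 5.689 = 4.481 g/cm^3

4.481


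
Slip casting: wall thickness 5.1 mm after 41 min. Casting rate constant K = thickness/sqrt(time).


K = 5.1 / sqrt(41) = 5.1 / 6.4031 = 0.796 mm/min^0.5

0.796


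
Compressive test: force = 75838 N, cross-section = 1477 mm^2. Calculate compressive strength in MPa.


CS = 75838 / 1477 = 51.3 MPa

51.3


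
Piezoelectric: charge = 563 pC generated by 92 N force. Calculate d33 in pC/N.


d33 = 563 / 92 = 6.1 pC/N

6.1


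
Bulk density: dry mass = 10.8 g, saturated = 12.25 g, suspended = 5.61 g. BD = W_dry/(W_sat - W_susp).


BD = 10.8 / (12.25 - 5.61) = 10.8 / 6.64 = 1.627 g/cm^3

1.627


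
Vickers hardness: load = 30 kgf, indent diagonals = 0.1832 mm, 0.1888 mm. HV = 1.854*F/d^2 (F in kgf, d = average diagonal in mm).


d_avg = (0.1832+0.1888)/2 = 0.186 mm
HV = 1.854*30/0.186^2 = 1608

1608


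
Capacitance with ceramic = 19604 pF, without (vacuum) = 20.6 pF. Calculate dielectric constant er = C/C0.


er = 19604 / 20.6 = 951.65

951.65


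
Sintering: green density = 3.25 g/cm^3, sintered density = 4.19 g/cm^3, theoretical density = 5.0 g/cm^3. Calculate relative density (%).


Relative = 4.19 / 5.0 * 100 = 83.8%

83.8


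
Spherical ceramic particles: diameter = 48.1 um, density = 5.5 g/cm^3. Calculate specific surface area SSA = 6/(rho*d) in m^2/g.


SSA = 6 / (5.5 * 48.1) = 0.023 m^2/g

0.023


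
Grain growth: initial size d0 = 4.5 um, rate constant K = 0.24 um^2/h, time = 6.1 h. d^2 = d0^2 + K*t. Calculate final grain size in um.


d^2 = 4.5^2 + 0.24*6.1 = 21.714
d = sqrt(21.714) = 4.66 um

4.66


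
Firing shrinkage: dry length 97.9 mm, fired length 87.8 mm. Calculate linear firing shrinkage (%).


FS = (97.9 - 87.8) / 97.9 * 100 = 10.32%

10.32


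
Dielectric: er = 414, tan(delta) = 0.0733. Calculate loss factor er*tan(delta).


Loss = 414 * 0.0733 = 30.346

30.346


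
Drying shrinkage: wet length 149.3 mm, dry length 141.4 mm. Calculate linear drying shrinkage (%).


DS = (149.3 - 141.4) / 149.3 * 100 = 5.29%

5.29


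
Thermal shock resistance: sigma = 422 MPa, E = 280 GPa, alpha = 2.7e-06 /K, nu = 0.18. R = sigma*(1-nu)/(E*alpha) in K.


R = 422*(1-0.18)/(280*1000*2.7e-06) = 458 K

458


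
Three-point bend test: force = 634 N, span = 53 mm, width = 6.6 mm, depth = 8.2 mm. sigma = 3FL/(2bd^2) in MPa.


sigma = 3*634*53/(2*6.6*8.2^2) = 113.6 MPa

113.6


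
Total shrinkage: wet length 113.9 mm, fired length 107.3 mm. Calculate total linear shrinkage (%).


TS = (113.9 - 107.3) / 113.9 * 100 = 5.79%

5.79


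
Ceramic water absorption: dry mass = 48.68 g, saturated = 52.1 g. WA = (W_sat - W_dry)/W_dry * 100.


WA = (52.1 - 48.68) / 48.68 * 100 = 7.03%

7.03


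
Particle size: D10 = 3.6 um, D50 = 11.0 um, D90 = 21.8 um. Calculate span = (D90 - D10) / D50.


Span = (21.8 - 3.6) / 11.0 = 18.2 / 11.0 = 1.655

1.655


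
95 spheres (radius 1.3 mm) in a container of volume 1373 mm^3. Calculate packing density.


V_sphere = 4/3*pi*1.3^3 = 9.2028 mm^3
Total V = 95*9.2028 = 874.266 mm^3
PD = 874.266 / 1373 = 0.637

0.637


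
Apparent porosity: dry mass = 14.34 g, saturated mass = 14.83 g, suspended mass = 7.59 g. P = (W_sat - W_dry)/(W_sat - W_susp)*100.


P = (14.83 - 14.34) / (14.83 - 7.59) * 100 = 0.49 / 7.24 * 100 = 6.8%

6.8


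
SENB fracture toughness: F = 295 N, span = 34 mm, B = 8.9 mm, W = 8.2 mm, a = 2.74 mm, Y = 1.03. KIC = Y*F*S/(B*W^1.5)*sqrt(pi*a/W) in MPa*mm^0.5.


KIC = 1.03*295*34/(8.9*8.2^1.5)*sqrt(pi*2.74/8.2) = 50.65

50.65


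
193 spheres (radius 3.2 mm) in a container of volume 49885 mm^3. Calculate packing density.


V_sphere = 4/3*pi*3.2^3 = 137.2583 mm^3
Total V = 193*137.2583 = 26490.8519 mm^3
PD = 26490.8519 / 49885 = 0.531

0.531


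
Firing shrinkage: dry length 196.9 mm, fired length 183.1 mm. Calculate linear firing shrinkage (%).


FS = (196.9 - 183.1) / 196.9 * 100 = 7.01%

7.01


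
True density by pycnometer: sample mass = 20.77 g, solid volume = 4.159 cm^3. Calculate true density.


TD = 20.77 / 4.159 = 4.994 g/cm^3

4.994


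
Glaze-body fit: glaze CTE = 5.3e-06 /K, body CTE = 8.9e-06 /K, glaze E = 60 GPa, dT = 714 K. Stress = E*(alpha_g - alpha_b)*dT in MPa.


Stress = 60*1000*(5.3e-06 - 8.9e-06)*714 = -154.2 MPa

-154.2


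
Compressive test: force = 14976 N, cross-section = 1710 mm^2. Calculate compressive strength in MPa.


CS = 14976 / 1710 = 8.8 MPa

8.8


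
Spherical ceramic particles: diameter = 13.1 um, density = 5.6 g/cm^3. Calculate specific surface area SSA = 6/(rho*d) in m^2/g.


SSA = 6 / (5.6 * 13.1) = 0.082 m^2/g

0.082


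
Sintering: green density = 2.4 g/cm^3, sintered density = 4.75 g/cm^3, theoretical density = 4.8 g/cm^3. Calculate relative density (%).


Relative = 4.75 / 4.8 * 100 = 99.0%

99.0


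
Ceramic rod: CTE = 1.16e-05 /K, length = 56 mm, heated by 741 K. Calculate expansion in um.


dL = 1.16e-05 * 56 * 741 * 1000 = 481.354 um

481.354


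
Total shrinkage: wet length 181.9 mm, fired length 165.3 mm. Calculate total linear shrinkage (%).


TS = (181.9 - 165.3) / 181.9 * 100 = 9.13%

9.13


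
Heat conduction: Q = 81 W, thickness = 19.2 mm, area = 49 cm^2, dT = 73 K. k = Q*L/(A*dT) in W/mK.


k = 81*19.2/1000/(49/10000*73) = 4.35 W/mK

4.35


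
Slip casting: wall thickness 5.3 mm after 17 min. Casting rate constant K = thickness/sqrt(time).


K = 5.3 / sqrt(17) = 5.3 / 4.1231 = 1.285 mm/min^0.5

1.285


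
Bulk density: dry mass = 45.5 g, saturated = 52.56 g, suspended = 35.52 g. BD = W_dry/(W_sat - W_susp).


BD = 45.5 / (52.56 - 35.52) = 45.5 / 17.04 = 2.67 g/cm^3

2.67


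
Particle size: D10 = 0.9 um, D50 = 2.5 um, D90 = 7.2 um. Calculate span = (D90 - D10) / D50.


Span = (7.2 - 0.9) / 2.5 = 6.3 / 2.5 = 2.52

2.52


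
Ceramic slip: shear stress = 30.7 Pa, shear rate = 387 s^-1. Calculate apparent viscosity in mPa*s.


eta = tau/gamma * 1000 = 30.7/387 * 1000 = 79.3 mPa*s

79.3


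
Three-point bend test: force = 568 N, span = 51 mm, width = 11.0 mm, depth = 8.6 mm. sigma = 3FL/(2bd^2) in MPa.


sigma = 3*568*51/(2*11.0*8.6^2) = 53.4 MPa

53.4


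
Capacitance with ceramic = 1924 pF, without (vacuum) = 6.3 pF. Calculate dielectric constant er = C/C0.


er = 1924 / 6.3 = 305.4

305.4


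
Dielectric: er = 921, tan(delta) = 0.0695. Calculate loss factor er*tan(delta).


Loss = 921 * 0.0695 = 64.01

64.01


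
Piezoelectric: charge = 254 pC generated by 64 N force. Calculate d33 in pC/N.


d33 = 254 / 64 = 4.0 pC/N

4.0


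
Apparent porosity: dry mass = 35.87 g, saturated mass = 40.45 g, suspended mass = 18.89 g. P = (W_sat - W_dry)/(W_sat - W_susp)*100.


P = (40.45 - 35.87) / (40.45 - 18.89) * 100 = 4.58 / 21.56 * 100 = 21.2%

21.2


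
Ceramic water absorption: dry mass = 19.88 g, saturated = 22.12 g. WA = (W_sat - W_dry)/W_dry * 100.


WA = (22.12 - 19.88) / 19.88 * 100 = 11.27%

11.27


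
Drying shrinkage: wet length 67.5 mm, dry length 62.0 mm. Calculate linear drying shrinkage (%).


DS = (67.5 - 62.0) / 67.5 * 100 = 8.15%

8.15


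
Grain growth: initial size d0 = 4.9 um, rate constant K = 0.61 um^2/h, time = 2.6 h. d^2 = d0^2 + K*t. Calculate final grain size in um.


d^2 = 4.9^2 + 0.61*2.6 = 25.596
d = sqrt(25.596) = 5.06 um

5.06


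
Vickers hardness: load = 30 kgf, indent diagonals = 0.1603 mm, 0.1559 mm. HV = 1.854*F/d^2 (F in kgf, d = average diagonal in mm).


d_avg = (0.1603+0.1559)/2 = 0.1581 mm
HV = 1.854*30/0.1581^2 = 2225

2225


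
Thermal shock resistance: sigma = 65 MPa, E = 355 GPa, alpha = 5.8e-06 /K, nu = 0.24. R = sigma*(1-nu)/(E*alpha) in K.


R = 65*(1-0.24)/(355*1000*5.8e-06) = 24 K

24


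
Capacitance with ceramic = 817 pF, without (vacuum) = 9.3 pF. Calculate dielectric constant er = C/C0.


er = 817 / 9.3 = 87.85

87.85


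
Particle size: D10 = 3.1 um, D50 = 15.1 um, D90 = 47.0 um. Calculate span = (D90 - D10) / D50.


Span = (47.0 - 3.1) / 15.1 = 43.9 / 15.1 = 2.907

2.907


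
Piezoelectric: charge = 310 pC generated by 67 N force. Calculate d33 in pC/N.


d33 = 310 / 67 = 4.6 pC/N

4.6


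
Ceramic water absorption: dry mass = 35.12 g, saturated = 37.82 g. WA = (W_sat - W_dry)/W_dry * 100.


WA = (37.82 - 35.12) / 35.12 * 100 = 7.69%

7.69


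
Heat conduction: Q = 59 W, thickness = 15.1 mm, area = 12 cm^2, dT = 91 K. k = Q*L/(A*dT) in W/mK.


k = 59*15.1/1000/(12/10000*91) = 8.16 W/mK

8.16


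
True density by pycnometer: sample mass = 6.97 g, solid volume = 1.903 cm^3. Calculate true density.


TD = 6.97 / 1.903 = 3.663 g/cm^3

3.663


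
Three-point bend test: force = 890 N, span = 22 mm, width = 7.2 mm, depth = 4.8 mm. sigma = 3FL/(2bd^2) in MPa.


sigma = 3*890*22/(2*7.2*4.8^2) = 177.0 MPa

177.0


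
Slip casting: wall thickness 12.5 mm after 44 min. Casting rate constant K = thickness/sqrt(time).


K = 12.5 / sqrt(44) = 12.5 / 6.6332 = 1.884 mm/min^0.5

1.884


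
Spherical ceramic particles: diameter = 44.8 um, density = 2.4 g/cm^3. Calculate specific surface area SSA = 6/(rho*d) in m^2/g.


SSA = 6 / (2.4 * 44.8) = 0.056 m^2/g

0.056


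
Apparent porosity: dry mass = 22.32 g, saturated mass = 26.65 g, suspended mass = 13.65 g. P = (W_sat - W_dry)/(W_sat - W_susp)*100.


P = (26.65 - 22.32) / (26.65 - 13.65) * 100 = 4.33 / 13.0 * 100 = 33.3%

33.3


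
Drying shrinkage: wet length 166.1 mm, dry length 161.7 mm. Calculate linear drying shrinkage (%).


DS = (166.1 - 161.7) / 166.1 * 100 = 2.65%

2.65


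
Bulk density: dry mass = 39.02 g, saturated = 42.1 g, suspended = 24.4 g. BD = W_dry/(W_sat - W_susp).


BD = 39.02 / (42.1 - 24.4) = 39.02 / 17.7 = 2.205 g/cm^3

2.205


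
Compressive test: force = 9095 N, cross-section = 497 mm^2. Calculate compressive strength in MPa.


CS = 9095 / 497 = 18.3 MPa

18.3


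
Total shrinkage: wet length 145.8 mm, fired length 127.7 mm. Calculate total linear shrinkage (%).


TS = (145.8 - 127.7) / 145.8 * 100 = 12.41%

12.41


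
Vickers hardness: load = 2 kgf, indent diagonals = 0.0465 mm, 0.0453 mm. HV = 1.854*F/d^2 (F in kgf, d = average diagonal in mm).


d_avg = (0.0465+0.0453)/2 = 0.0459 mm
HV = 1.854*2/0.0459^2 = 1760

1760


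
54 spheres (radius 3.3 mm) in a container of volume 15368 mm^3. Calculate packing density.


V_sphere = 4/3*pi*3.3^3 = 150.5326 mm^3
Total V = 54*150.5326 = 8128.7604 mm^3
PD = 8128.7604 / 15368 = 0.529

0.529


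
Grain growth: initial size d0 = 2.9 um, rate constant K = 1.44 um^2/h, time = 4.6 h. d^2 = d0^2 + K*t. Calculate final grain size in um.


d^2 = 2.9^2 + 1.44*4.6 = 15.034
d = sqrt(15.034) = 3.88 um

3.88


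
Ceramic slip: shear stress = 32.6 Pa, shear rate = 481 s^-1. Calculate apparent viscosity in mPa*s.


eta = tau/gamma * 1000 = 32.6/481 * 1000 = 67.8 mPa*s

67.8


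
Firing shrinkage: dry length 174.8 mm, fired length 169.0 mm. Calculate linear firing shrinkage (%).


FS = (174.8 - 169.0) / 174.8 * 100 = 3.32%

3.32


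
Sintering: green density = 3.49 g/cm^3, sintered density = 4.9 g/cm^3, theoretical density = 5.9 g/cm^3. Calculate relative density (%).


Relative = 4.9 / 5.9 * 100 = 83.1%

83.1


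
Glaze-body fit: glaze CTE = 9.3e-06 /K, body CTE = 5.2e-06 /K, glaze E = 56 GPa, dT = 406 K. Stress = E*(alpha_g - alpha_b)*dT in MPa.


Stress = 56*1000*(9.3e-06 - 5.2e-06)*406 = 93.2 MPa

93.2


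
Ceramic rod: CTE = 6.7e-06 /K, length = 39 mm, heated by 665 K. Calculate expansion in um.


dL = 6.7e-06 * 39 * 665 * 1000 = 173.765 um

173.765


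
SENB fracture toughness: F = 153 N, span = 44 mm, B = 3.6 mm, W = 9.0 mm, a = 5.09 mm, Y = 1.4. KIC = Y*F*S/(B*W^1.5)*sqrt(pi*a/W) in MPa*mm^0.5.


KIC = 1.4*153*44/(3.6*9.0^1.5)*sqrt(pi*5.09/9.0) = 129.25

129.25


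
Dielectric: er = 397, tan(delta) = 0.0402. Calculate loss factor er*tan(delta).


Loss = 397 * 0.0402 = 15.959

15.959


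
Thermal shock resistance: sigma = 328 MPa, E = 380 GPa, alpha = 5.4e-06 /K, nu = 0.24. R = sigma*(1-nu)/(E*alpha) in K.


R = 328*(1-0.24)/(380*1000*5.4e-06) = 121 K

121


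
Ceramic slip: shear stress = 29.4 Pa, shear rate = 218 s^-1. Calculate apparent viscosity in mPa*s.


eta = tau/gamma * 1000 = 29.4/218 * 1000 = 134.9 mPa*s

134.9


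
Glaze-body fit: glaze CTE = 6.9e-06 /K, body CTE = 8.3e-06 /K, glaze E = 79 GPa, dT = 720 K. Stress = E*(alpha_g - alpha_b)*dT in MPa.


Stress = 79*1000*(6.9e-06 - 8.3e-06)*720 = -79.6 MPa

-79.6


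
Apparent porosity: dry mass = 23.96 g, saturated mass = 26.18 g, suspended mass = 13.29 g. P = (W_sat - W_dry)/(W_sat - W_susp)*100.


P = (26.18 - 23.96) / (26.18 - 13.29) * 100 = 2.22 / 12.89 * 100 = 17.2%

17.2


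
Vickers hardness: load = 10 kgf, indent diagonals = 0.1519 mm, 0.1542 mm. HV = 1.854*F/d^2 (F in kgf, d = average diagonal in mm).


d_avg = (0.1519+0.1542)/2 = 0.15305 mm
HV = 1.854*10/0.15305^2 = 791

791


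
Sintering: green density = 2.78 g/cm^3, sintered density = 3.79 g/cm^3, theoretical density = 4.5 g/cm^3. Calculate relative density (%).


Relative = 3.79 / 4.5 * 100 = 84.2%

84.2


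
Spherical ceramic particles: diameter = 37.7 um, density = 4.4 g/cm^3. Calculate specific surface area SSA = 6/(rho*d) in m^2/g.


SSA = 6 / (4.4 * 37.7) = 0.036 m^2/g

0.036


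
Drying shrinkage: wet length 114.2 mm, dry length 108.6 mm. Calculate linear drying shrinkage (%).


DS = (114.2 - 108.6) / 114.2 * 100 = 4.9%

4.9


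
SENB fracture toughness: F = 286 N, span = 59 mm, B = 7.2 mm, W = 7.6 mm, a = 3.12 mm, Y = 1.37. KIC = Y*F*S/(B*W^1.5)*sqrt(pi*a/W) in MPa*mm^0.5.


KIC = 1.37*286*59/(7.2*7.6^1.5)*sqrt(pi*3.12/7.6) = 174.03

174.03


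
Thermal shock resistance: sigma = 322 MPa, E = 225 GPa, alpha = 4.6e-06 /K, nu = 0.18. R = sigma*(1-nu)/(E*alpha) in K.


R = 322*(1-0.18)/(225*1000*4.6e-06) = 255 K

255


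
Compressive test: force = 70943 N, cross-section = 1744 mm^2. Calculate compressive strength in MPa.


CS = 70943 / 1744 = 40.7 MPa

40.7


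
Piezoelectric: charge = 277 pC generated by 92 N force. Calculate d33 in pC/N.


d33 = 277 / 92 = 3.0 pC/N

3.0


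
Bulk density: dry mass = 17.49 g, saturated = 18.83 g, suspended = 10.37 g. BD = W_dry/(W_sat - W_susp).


BD = 17.49 / (18.83 - 10.37) = 17.49 / 8.46 = 2.067 g/cm^3

2.067


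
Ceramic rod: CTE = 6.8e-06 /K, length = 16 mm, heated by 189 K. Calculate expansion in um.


dL = 6.8e-06 * 16 * 189 * 1000 = 20.563 um

20.563


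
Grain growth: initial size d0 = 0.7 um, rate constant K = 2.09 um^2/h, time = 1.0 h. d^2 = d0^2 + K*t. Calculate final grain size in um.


d^2 = 0.7^2 + 2.09*1.0 = 2.58
d = sqrt(2.58) = 1.61 um

1.61


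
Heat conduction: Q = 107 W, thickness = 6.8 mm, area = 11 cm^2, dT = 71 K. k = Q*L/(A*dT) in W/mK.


k = 107*6.8/1000/(11/10000*71) = 9.32 W/mK

9.32


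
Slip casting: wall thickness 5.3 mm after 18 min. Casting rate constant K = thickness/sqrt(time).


K = 5.3 / sqrt(18) = 5.3 / 4.2426 = 1.249 mm/min^0.5

1.249


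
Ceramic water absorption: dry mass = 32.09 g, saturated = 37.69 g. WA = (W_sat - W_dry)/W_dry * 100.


WA = (37.69 - 32.09) / 32.09 * 100 = 17.45%

17.45


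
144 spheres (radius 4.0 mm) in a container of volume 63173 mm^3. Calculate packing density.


V_sphere = 4/3*pi*4.0^3 = 268.0826 mm^3
Total V = 144*268.0826 = 38603.8944 mm^3
PD = 38603.8944 / 63173 = 0.611

0.611


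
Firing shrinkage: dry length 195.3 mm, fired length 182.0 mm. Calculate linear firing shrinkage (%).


FS = (195.3 - 182.0) / 195.3 * 100 = 6.81%

6.81


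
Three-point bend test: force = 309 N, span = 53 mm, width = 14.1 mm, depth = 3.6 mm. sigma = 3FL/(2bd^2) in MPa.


sigma = 3*309*53/(2*14.1*3.6^2) = 134.4 MPa

134.4


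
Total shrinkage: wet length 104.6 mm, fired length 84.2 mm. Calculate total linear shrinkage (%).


TS = (104.6 - 84.2) / 104.6 * 100 = 19.5%

19.5


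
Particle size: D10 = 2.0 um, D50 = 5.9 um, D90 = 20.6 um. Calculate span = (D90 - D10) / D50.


Span = (20.6 - 2.0) / 5.9 = 18.6 / 5.9 = 3.153

3.153


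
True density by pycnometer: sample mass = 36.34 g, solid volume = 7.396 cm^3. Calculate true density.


TD = 36.34 / 7.396 = 4.913 g/cm^3

4.913


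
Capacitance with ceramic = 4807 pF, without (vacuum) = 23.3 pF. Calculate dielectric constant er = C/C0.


er = 4807 / 23.3 = 206.31

206.31


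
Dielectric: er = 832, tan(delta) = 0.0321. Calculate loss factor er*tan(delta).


Loss = 832 * 0.0321 = 26.707

26.707


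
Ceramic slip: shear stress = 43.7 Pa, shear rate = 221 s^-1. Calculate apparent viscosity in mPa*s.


eta = tau/gamma * 1000 = 43.7/221 * 1000 = 197.7 mPa*s

197.7


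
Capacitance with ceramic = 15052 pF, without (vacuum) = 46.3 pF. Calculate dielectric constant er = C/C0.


er = 15052 / 46.3 = 325.1

325.1


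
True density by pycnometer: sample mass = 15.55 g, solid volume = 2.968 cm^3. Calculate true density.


TD = 15.55 / 2.968 = 5.239 g/cm^3

5.239


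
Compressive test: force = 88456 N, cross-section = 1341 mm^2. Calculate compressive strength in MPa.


CS = 88456 / 1341 = 66.0 MPa

66.0


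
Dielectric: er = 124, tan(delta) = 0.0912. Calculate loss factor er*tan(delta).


Loss = 124 * 0.0912 = 11.309

11.309


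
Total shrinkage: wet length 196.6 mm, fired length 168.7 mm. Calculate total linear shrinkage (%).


TS = (196.6 - 168.7) / 196.6 * 100 = 14.19%

14.19


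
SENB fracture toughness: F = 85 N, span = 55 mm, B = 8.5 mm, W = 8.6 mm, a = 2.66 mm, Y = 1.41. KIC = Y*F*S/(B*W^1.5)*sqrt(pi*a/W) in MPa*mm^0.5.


KIC = 1.41*85*55/(8.5*8.6^1.5)*sqrt(pi*2.66/8.6) = 30.31

30.31


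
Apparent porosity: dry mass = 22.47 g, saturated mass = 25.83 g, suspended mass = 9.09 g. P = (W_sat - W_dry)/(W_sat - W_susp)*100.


P = (25.83 - 22.47) / (25.83 - 9.09) * 100 = 3.36 / 16.74 * 100 = 20.1%

20.1


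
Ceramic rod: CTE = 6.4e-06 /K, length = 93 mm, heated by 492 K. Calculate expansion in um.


dL = 6.4e-06 * 93 * 492 * 1000 = 292.838 um

292.838


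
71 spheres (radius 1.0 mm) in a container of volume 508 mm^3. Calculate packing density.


V_sphere = 4/3*pi*1.0^3 = 4.1888 mm^3
Total V = 71*4.1888 = 297.4048 mm^3
PD = 297.4048 / 508 = 0.585

0.585


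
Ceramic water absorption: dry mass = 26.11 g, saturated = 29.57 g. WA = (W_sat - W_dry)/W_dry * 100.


WA = (29.57 - 26.11) / 26.11 * 100 = 13.25%

13.25


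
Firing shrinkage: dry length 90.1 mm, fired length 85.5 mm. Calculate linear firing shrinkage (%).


FS = (90.1 - 85.5) / 90.1 * 100 = 5.11%

5.11


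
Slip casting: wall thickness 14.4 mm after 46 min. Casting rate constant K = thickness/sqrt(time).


K = 14.4 / sqrt(46) = 14.4 / 6.7823 = 2.123 mm/min^0.5

2.123


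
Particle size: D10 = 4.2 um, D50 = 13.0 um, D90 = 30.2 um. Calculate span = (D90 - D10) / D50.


Span = (30.2 - 4.2) / 13.0 = 26.0 / 13.0 = 2.0

2.0


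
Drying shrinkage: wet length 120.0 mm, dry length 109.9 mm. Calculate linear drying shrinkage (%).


DS = (120.0 - 109.9) / 120.0 * 100 = 8.42%

8.42


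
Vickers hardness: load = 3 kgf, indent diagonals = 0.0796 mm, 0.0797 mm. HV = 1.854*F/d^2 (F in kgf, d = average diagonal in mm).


d_avg = (0.0796+0.0797)/2 = 0.07965 mm
HV = 1.854*3/0.07965^2 = 877

877


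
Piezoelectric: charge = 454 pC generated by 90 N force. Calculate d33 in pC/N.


d33 = 454 / 90 = 5.0 pC/N

5.0


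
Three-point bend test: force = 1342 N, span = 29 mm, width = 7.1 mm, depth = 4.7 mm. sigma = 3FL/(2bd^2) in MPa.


sigma = 3*1342*29/(2*7.1*4.7^2) = 372.2 MPa

372.2


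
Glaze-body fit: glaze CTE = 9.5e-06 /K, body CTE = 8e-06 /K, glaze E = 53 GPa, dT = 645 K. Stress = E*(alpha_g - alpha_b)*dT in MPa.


Stress = 53*1000*(9.5e-06 - 8e-06)*645 = 51.3 MPa

51.3


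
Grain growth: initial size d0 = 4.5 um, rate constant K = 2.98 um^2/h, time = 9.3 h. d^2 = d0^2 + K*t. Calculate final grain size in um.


d^2 = 4.5^2 + 2.98*9.3 = 47.964
d = sqrt(47.964) = 6.93 um

6.93


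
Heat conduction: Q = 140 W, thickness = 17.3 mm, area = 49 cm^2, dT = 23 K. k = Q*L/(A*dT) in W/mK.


k = 140*17.3/1000/(49/10000*23) = 21.49 W/mK

21.49


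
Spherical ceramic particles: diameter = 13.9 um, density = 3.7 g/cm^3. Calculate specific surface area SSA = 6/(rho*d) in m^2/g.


SSA = 6 / (3.7 * 13.9) = 0.117 m^2/g

0.117


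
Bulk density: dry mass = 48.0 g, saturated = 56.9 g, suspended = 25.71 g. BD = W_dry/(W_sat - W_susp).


BD = 48.0 / (56.9 - 25.71) = 48.0 / 31.19 = 1.539 g/cm^3

1.539


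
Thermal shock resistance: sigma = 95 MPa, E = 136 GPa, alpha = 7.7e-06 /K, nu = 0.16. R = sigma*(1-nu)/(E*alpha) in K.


R = 95*(1-0.16)/(136*1000*7.7e-06) = 76 K

76
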